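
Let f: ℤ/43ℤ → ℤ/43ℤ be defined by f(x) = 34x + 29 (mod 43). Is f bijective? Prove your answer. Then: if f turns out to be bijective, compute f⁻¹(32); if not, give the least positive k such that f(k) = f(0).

Recall: f is injective when f(a) = f(b) forces a = b.
If f(a) = f(b), then 34a ≡ 34b (mod 43). Because gcd(34, 43) = 1, we may cancel 34 to get a ≡ b (mod 43).
We now compute 34⁻¹ mod 43 explicitly. Euclid's algorithm: 43 = 1·34 + 9, 34 = 3·9 + 7, 9 = 1·7 + 2, 7 = 3·2 + 1; back-substituting gives 1 = 19·34 − 15·43, so 34⁻¹ ≡ 19 (mod 43).
Then y ↦ 19(y − 29) is a two-sided inverse to f, so every y ∈ ℤ/43ℤ has a preimage.
So f is bijective.
Since f is bijective, we compute f⁻¹(32): solve 34x + 29 ≡ 32 (mod 43), i.e. 34x ≡ 3 (mod 43).
Multiplying by 34⁻¹ = 19 gives x ≡ 19·3 = 57 = 1·43 + 14 ≡ 14 (mod 43).
Check: f(14) = 34·14 + 29 = 505 = 11·43 + 32 ≡ 32 (mod 43).

14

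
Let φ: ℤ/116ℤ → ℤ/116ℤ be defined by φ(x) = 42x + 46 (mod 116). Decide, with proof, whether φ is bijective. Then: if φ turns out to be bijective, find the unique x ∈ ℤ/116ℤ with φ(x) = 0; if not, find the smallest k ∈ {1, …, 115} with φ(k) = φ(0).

58

Recall: φ is injective when φ(a) = φ(b) forces a = b.
We have gcd(42, 116) = 2 > 1. Taking a = 0 and b = 58: φ(0) = 46 and φ(58) = 42·58 + 46 = 2482 ≡ 46 (mod 116).
So φ(0) = φ(58) while 0 ≠ 58, thus φ is not injective, hence not bijective.
Since φ is not bijective, we find the least positive k with φ(k) = φ(0): this means 42k ≡ 0 (mod 116), i.e. 116 ∣ 42k. Since gcd(42, 116) = 2, dividing through by 2 this holds exactly when 58 ∣ 21k, and as gcd(21, 58) = 1, exactly when 58 ∣ k.
The smallest positive such k is 58.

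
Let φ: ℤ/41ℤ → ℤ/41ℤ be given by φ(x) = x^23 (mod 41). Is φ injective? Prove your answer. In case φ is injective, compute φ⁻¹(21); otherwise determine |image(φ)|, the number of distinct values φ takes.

33

Since 41 is prime, the nonzero elements of ℤ/41ℤ form a cyclic group of order 40.
As gcd(23, 40) = 1, raising to the 23rd power is a bijection on this group: if u^23 ≡ v^23 then (uv^{−1})^23 = 1, and the only element of order dividing gcd(23, 40) = 1 is 1, so u = v.
With φ(0) = 0 this makes φ injective on all of ℤ/41ℤ, hence bijective (finite equal-size domain and codomain). In particular φ is injective.
Since φ is injective, we find the preimage of 21. The inverse of x ↦ x^23 on (ℤ/41ℤ)^× is x ↦ x^7, because 23·7 = 161 = 4·40 + 1 ≡ 1 (mod 40) and x^{40} = 1 for x ≠ 0 (Fermat). So φ⁻¹(21) = 21^7 mod 41.
Repeated squaring mod 41: 21^1 ≡ 21, 21^2 ≡ 21² = 441 ≡ 31, 21^4 ≡ 31² = 961 ≡ 18. Since 7 = 4 + 2 + 1, 21^7 ≡ 18·31·21: 18·31 = 558 ≡ 25, then 25·21 = 525 ≡ 33. So 21^7 ≡ 33 (mod 41).
Hence φ⁻¹(21) = 33.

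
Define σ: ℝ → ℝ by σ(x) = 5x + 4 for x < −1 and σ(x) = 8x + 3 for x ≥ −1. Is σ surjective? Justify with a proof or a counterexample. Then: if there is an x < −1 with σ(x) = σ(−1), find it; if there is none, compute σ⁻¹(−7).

-9/5

Both pieces are strictly increasing (slopes 5 and 8), so each is injective on its own interval.
The left piece maps (−∞, −1) onto (−∞, −1); the right piece maps [−1, ∞) onto [−5, ∞).
The union (−∞, −1) ∪ [−5, ∞) covers ℝ, so σ is surjective.
For the follow-up: the images overlap, so an x < −1 with σ(x) = σ(−1) exists. σ(−1) = −5; solving 5x + 4 = −5 for x < −1 gives x = (−5 − 4)/5 = −9/5.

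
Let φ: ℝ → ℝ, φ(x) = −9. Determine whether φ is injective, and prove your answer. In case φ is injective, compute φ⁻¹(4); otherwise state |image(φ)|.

1

Recall: φ is injective if φ(s) = φ(t) implies s = t.
φ(0) = −9 = φ(1) with 0 ≠ 1, so φ is not injective.
Since φ is not injective, we state |image(φ)|: the image of φ is {−9}, which has 1 element.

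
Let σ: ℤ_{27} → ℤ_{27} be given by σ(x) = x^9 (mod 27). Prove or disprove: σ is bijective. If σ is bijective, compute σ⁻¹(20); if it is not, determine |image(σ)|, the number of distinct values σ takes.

3

σ(0) = 0^9 = 0.
σ(3): Repeated squaring mod 27: 3^1 ≡ 3, 3^2 ≡ 3² = 9, 3^4 ≡ 9² = 81 ≡ 0, 3^8 ≡ 0² = 0. Since 9 = 8 + 1, 3^9 ≡ 0·3: 0·3 = 0. So 3^9 ≡ 0 (mod 27).
So σ(0) = σ(3) = 0 while 0 ≠ 3, hence σ is not injective, hence not bijective.
Since σ is not bijective, we determine |image(σ)|. Computing x^9 mod 27 for each x (by repeated squaring, reducing mod 27 at every step), the values σ(0), σ(1), …, σ(26) are: 0, 1, 26, 0, 1, 26, 0, 1, 26, 0, 1, 26, 0, 1, 26, 0, 1, 26, 0, 1, 26, 0, 1, 26, 0, 1, 26.
The distinct values are {0, 1, 26}; there are 3 of them.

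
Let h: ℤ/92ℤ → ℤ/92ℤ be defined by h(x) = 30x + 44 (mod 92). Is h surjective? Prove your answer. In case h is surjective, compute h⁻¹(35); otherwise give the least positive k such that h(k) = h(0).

46

Since gcd(30, 92) = 2, we have 30x ≡ 0 (mod 2) for all x, so h(x) ≡ 0 (mod 2).
But 1 ≢ 0 (mod 2), so 1 ∈ ℤ/92ℤ has no preimage. Therefore h is not surjective.
Since h is not surjective, we find the least positive k with h(k) = h(0): this means 30k ≡ 0 (mod 92), i.e. 92 ∣ 30k. Since gcd(30, 92) = 2, dividing through by 2 this holds exactly when 46 ∣ 15k, and as gcd(15, 46) = 1, exactly when 46 ∣ k.
The smallest positive such k is 46.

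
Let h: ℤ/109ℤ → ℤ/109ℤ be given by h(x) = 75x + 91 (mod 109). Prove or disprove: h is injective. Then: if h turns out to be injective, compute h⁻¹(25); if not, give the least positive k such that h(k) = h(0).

34

Suppose h(a) = h(b) in ℤ/109ℤ. Then 75a + 91 ≡ 75b + 91 (mod 109), hence 75(a − b) ≡ 0 (mod 109).
Since gcd(75, 109) = 1, 75 is invertible modulo 109, therefore a − b ≡ 0 (mod 109), i.e. a = b.
So h is injective.
We now compute 75⁻¹ mod 109 explicitly. Euclid's algorithm: 109 = 1·75 + 34, 75 = 2·34 + 7, 34 = 4·7 + 6, 7 = 1·6 + 1; back-substituting gives 1 = 16·75 − 11·109, so 75⁻¹ ≡ 16 (mod 109).
Since h is injective, we compute h⁻¹(25): solve 75x + 91 ≡ 25 (mod 109), i.e. 75x ≡ 43 (mod 109).
Multiplying by 75⁻¹ = 16 gives x ≡ 16·43 = 688 = 6·109 + 34 ≡ 34 (mod 109).
Check: h(34) = 75·34 + 91 = 2641 = 24·109 + 25 ≡ 25 (mod 109).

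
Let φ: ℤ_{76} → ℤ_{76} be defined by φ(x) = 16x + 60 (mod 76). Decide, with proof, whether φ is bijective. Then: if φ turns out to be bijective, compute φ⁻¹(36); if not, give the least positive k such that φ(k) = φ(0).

19

By definition, φ is injective when φ(s) = φ(t) forces s = t.
We have gcd(16, 76) = 4 > 1. Taking s = 0 and t = 19: φ(0) = 60 and φ(19) = 16·19 + 60 = 364 ≡ 60 (mod 76).
So φ(0) = φ(19) while 0 ≠ 19, thus φ is not injective, hence not bijective.
Since φ is not bijective, we find the least positive k with φ(k) = φ(0): this means 16k ≡ 0 (mod 76), i.e. 76 ∣ 16k. Since gcd(16, 76) = 4, dividing through by 4 this holds exactly when 19 ∣ 4k, and as gcd(4, 19) = 1, exactly when 19 ∣ k.
The smallest positive such k is 19.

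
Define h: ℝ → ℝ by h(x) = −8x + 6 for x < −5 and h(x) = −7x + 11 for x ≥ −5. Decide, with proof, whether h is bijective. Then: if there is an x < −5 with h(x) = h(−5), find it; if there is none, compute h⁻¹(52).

-23/4

Both pieces are strictly decreasing (slopes −8 and −7), so each is injective on its own interval.
The left piece maps (−∞, −5) onto (46, ∞); the right piece maps [−5, ∞) onto (−∞, 46].
Since 46 = 46, the images partition ℝ: h is injective and surjective, hence bijective.
Because the two images are disjoint, no x < −5 has h(x) = h(−5), so we compute h⁻¹(52): 52 lies in (46, ∞), so solve −8x + 6 = 52: x = (52 − 6)/(−8) = −23/4.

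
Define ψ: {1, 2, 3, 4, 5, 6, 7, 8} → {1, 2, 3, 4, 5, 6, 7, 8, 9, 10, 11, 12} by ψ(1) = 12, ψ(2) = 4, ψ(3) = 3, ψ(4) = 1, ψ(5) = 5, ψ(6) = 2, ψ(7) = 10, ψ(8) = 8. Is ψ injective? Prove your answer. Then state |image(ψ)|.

The values ψ(1), …, ψ(8) are 12, 4, 3, 1, 5, 2, 10, 8 — all distinct.
So ψ(u) = ψ(v) only when u = v, and ψ is injective.
The image of ψ is {1, 2, 3, 4, 5, 8, 10, 12}, which has 8 elements.

8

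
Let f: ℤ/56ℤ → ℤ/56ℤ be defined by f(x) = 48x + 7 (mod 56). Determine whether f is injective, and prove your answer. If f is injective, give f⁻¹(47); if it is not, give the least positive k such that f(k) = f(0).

7

We have gcd(48, 56) = 8 > 1. Taking u = 0 and v = 7: f(0) = 7 and f(7) = 48·7 + 7 = 343 ≡ 7 (mod 56).
So f(0) = f(7) while 0 ≠ 7, so f is not injective.
Since f is not injective, we find the least positive k with f(k) = f(0): this means 48k ≡ 0 (mod 56), i.e. 56 ∣ 48k. Since gcd(48, 56) = 8, dividing through by 8 this holds exactly when 7 ∣ 6k, and as gcd(6, 7) = 1, exactly when 7 ∣ k.
The smallest positive such k is 7.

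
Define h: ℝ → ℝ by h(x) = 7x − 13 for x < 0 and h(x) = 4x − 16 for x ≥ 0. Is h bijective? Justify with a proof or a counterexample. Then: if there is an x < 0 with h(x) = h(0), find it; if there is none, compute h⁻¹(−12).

Both pieces are strictly increasing (slopes 7 and 4), so each is injective on its own interval.
The left piece maps (−∞, 0) onto (−∞, −13); the right piece maps [0, ∞) onto [−16, ∞).
These images overlap. In particular h(0) = −16 (right piece), and solving 7x − 13 = −16 on the left piece gives x = −3/7 < 0.
So h(−3/7) = h(0) with −3/7 ≠ 0, and h is not injective, hence not bijective. This x = −3/7 is the requested value below 0.

-3/7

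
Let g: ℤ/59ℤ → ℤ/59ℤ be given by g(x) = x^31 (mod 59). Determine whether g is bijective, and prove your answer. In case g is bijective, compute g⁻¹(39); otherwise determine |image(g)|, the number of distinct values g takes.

43

Since 59 is prime, the nonzero elements of ℤ/59ℤ form a cyclic group of order 58.
As gcd(31, 58) = 1, raising to the 31st power is a bijection on this group: if u^31 ≡ v^31 then (uv^{−1})^31 = 1, and the only element of order dividing gcd(31, 58) = 1 is 1, so u = v.
With g(0) = 0 this makes g injective on all of ℤ/59ℤ, hence bijective (finite equal-size domain and codomain). In particular g is bijective.
Since g is bijective, we find the preimage of 39. The inverse of x ↦ x^31 on (ℤ/59ℤ)^× is x ↦ x^15, because 31·15 = 465 = 8·58 + 1 ≡ 1 (mod 58) and x^{58} = 1 for x ≠ 0 (Fermat). So g⁻¹(39) = 39^15 mod 59.
Repeated squaring mod 59: 39^1 ≡ 39, 39^2 ≡ 39² = 1521 ≡ 46, 39^4 ≡ 46² = 2116 ≡ 51, 39^8 ≡ 51² = 2601 ≡ 5. Since 15 = 8 + 4 + 2 + 1, 39^15 ≡ 5·51·46·39: 5·51 = 255 ≡ 19, then 19·46 = 874 ≡ 48, then 48·39 = 1872 ≡ 43. So 39^15 ≡ 43 (mod 59).
Hence g⁻¹(39) = 43.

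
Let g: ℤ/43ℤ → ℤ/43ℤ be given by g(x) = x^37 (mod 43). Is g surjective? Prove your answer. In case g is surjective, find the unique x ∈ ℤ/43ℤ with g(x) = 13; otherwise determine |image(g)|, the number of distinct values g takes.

Since 43 is prime, the nonzero elements of ℤ/43ℤ form a cyclic group of order 42.
As gcd(37, 42) = 1, raising to the 37th power is a bijection on this group: if u^37 ≡ v^37 then (uv^{−1})^37 = 1, and the only element of order dividing gcd(37, 42) = 1 is 1, so u = v.
With g(0) = 0 this makes g injective on all of ℤ/43ℤ, hence bijective (finite equal-size domain and codomain). In particular g is surjective.
Since g is surjective, we find the preimage of 13. The inverse of x ↦ x^37 on (ℤ/43ℤ)^× is x ↦ x^25, because 37·25 = 925 = 22·42 + 1 ≡ 1 (mod 42) and x^{42} = 1 for x ≠ 0 (Fermat). So g⁻¹(13) = 13^25 mod 43.
Repeated squaring mod 43: 13^1 ≡ 13, 13^2 ≡ 13² = 169 ≡ 40, 13^4 ≡ 40² = 1600 ≡ 9, 13^8 ≡ 9² = 81 ≡ 38, 13^16 ≡ 38² = 1444 ≡ 25. Since 25 = 16 + 8 + 1, 13^25 ≡ 25·38·13: 25·38 = 950 ≡ 4, then 4·13 = 52 ≡ 9. So 13^25 ≡ 9 (mod 43).
Hence g⁻¹(13) = 9.

9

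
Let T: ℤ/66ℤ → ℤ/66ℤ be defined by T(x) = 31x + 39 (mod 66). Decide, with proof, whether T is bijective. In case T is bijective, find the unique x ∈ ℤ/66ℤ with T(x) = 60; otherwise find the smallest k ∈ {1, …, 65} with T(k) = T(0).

39

Recall: T is injective if T(x_1) = T(x_2) implies x_1 = x_2.
If T(x_1) = T(x_2), then 31x_1 ≡ 31x_2 (mod 66). Because gcd(31, 66) = 1, we may cancel 31 to get x_1 ≡ x_2 (mod 66).
We now compute 31⁻¹ mod 66 explicitly. Euclid's algorithm: 66 = 2·31 + 4, 31 = 7·4 + 3, 4 = 1·3 + 1; back-substituting gives 1 = 49·31 − 23·66, so 31⁻¹ ≡ 49 (mod 66).
Then y ↦ 49(y − 39) is a two-sided inverse to T, so every y ∈ ℤ/66ℤ has a preimage.
Hence T is bijective.
Since T is bijective, we compute T⁻¹(60): solve 31x + 39 ≡ 60 (mod 66), i.e. 31x ≡ 21 (mod 66).
Multiplying by 31⁻¹ = 49 gives x ≡ 49·21 = 1029 = 15·66 + 39 ≡ 39 (mod 66).
Check: T(39) = 31·39 + 39 = 1248 = 18·66 + 60 ≡ 60 (mod 66).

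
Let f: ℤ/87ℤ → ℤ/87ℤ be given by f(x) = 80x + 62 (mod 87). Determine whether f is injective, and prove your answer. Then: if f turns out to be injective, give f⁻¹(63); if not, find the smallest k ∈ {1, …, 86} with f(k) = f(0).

Recall: f is injective if f(s) = f(t) implies s = t.
Suppose f(s) = f(t) in ℤ/87ℤ. Then 80s + 62 ≡ 80t + 62 (mod 87), hence 80(s − t) ≡ 0 (mod 87).
Since gcd(80, 87) = 1, 80 is invertible modulo 87, therefore s − t ≡ 0 (mod 87), i.e. s = t.
Thus f is injective.
We now compute 80⁻¹ mod 87 explicitly. Euclid's algorithm: 87 = 1·80 + 7, 80 = 11·7 + 3, 7 = 2·3 + 1; back-substituting gives 1 = 62·80 − 57·87, so 80⁻¹ ≡ 62 (mod 87).
Since f is injective, we compute f⁻¹(63): solve 80x + 62 ≡ 63 (mod 87), i.e. 80x ≡ 1 (mod 87).
Multiplying by 80⁻¹ = 62 gives x ≡ 62·1 = 62 ≡ 62 (mod 87).
Check: f(62) = 80·62 + 62 = 5022 = 57·87 + 63 ≡ 63 (mod 87).

62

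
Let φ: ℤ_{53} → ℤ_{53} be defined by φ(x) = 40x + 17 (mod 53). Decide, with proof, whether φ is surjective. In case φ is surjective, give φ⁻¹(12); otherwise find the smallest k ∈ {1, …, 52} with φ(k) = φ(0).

33

Recall: φ is surjective if every y in the codomain equals φ(x) for some x in the domain.
Since gcd(40, 53) = 1, 40 is invertible modulo 53. Euclid's algorithm: 53 = 1·40 + 13, 40 = 3·13 + 1; back-substituting gives 1 = 4·40 − 3·53, so 40⁻¹ ≡ 4 (mod 53).
Then y ↦ 4(y − 17) is a two-sided inverse to φ, so every y ∈ ℤ_{53} has a preimage.
So φ is surjective.
Since φ is surjective, we find φ⁻¹(12): we need 40x ≡ 12 − 17 ≡ 48 (mod 53). Using 40⁻¹ = 4: x ≡ 4·48 = 192 = 3·53 + 33, so x = 33.
Check: φ(33) = 40·33 + 17 = 1337 = 25·53 + 12 ≡ 12 (mod 53).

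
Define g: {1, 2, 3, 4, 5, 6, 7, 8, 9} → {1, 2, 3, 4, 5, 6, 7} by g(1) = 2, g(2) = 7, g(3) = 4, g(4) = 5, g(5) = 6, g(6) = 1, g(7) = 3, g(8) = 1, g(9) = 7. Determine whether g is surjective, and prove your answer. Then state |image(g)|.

Every element of the codomain has a preimage: 1 = g(6), 2 = g(1), 3 = g(7), 4 = g(3), 5 = g(4), 6 = g(5), 7 = g(2).
Therefore g is surjective.
The image of g is {1, 2, 3, 4, 5, 6, 7}, which has 7 elements.

7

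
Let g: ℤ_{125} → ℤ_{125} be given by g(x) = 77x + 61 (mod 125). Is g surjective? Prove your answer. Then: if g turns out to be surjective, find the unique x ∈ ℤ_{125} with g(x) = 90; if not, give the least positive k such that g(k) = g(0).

By definition, g is surjective if every y in the codomain equals g(x) for some x in the domain.
Since gcd(77, 125) = 1, 77 is invertible modulo 125. Euclid's algorithm: 125 = 1·77 + 48, 77 = 1·48 + 29, 48 = 1·29 + 19, 29 = 1·19 + 10, 19 = 1·10 + 9, 10 = 1·9 + 1; back-substituting gives 1 = 13·77 − 8·125, so 77⁻¹ ≡ 13 (mod 125).
Then y ↦ 13(y − 61) is a two-sided inverse to g, so every y ∈ ℤ_{125} has a preimage.
Hence g is surjective.
Since g is surjective, we compute g⁻¹(90): solve 77x + 61 ≡ 90 (mod 125), i.e. 77x ≡ 29 (mod 125).
Multiplying by 77⁻¹ = 13 gives x ≡ 13·29 = 377 = 3·125 + 2 ≡ 2 (mod 125).
Check: g(2) = 77·2 + 61 = 215 = 1·125 + 90 ≡ 90 (mod 125).

2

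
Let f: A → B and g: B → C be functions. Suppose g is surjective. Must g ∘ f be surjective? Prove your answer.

No. Take A = {0}, B = C = {0, 1, 2, 3, 4, 5}, f(0) = 0, and g = identity (surjective).
Then (g ∘ f)(0) = 0, and 5 ∈ C has no preimage under g ∘ f, so g ∘ f is not surjective.

not surjective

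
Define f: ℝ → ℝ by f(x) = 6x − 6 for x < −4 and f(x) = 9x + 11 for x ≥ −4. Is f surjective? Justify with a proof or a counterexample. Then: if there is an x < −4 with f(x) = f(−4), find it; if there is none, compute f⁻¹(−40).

Both pieces are strictly increasing (slopes 6 and 9), so each is injective on its own interval.
The left piece maps (−∞, −4) onto (−∞, −30); the right piece maps [−4, ∞) onto [−25, ∞).
The union (−∞, −30) ∪ [−25, ∞) omits the interval between −30 and −25; in particular −30 has no preimage. So f is not surjective.
Because the two images are disjoint, no x < −4 has f(x) = f(−4), so we compute f⁻¹(−40): −40 lies in (−∞, −30), so solve 6x − 6 = −40: x = (−40 + 6)/6 = −17/3.

-17/3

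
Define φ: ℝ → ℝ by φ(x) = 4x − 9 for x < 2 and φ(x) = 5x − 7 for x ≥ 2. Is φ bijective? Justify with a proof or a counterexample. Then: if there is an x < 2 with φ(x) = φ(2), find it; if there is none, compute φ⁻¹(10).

17/5

Both pieces are strictly increasing (slopes 4 and 5), so each is injective on its own interval.
The left piece maps (−∞, 2) onto (−∞, −1); the right piece maps [2, ∞) onto [3, ∞).
The images leave a gap (−1 has no preimage), so φ is not surjective, hence not bijective.
Because the two images are disjoint, no x < 2 has φ(x) = φ(2), so we compute φ⁻¹(10): 10 lies in [3, ∞), so solve 5x − 7 = 10: x = (10 + 7)/5 = 17/5.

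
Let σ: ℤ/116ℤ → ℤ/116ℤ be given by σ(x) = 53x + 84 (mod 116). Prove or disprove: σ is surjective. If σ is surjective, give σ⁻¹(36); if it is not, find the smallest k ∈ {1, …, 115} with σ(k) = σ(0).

56

Recall that surjectivity means every element of the codomain has a preimage under σ.
Since gcd(53, 116) = 1, 53 is invertible modulo 116. Euclid's algorithm: 116 = 2·53 + 10, 53 = 5·10 + 3, 10 = 3·3 + 1; back-substituting gives 1 = 81·53 − 37·116, so 53⁻¹ ≡ 81 (mod 116).
For any y ∈ ℤ/116ℤ, x = 81(y − 84) mod 116 satisfies σ(x) = 53·81(y − 84) + 84 ≡ y (since 53·81 ≡ 1 mod 116). So every y has a preimage.
Hence σ is surjective.
Since σ is surjective, we compute σ⁻¹(36): solve 53x + 84 ≡ 36 (mod 116), i.e. 53x ≡ 68 (mod 116).
Multiplying by 53⁻¹ = 81 gives x ≡ 81·68 = 5508 = 47·116 + 56 ≡ 56 (mod 116).
Check: σ(56) = 53·56 + 84 = 3052 = 26·116 + 36 ≡ 36 (mod 116).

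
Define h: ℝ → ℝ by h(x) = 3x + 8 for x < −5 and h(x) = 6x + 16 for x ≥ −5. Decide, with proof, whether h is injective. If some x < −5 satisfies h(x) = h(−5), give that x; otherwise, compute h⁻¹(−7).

-22/3

Both pieces are strictly increasing (slopes 3 and 6), so each is injective on its own interval.
The left piece maps (−∞, −5) onto (−∞, −7); the right piece maps [−5, ∞) onto [−14, ∞).
These images overlap. In particular h(−5) = −14 (right piece), and solving 3x + 8 = −14 on the left piece gives x = −22/3 < −5.
So h(−22/3) = h(−5) with −22/3 ≠ −5, and h is not injective. This x = −22/3 is the requested value below −5.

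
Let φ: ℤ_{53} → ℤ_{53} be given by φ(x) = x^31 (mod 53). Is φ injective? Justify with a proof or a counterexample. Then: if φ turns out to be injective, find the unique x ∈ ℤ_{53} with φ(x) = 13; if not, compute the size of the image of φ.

36

Since 53 is prime, the nonzero elements of ℤ_{53} form a cyclic group of order 52.
As gcd(31, 52) = 1, raising to the 31st power is a bijection on this group: if s^31 ≡ t^31 then (st^{−1})^31 = 1, and the only element of order dividing gcd(31, 52) = 1 is 1, so s = t.
With φ(0) = 0 this makes φ injective on all of ℤ_{53}, hence bijective (finite equal-size domain and codomain). In particular φ is injective.
Since φ is injective, we find the preimage of 13. The inverse of x ↦ x^31 on (ℤ_{53})^× is x ↦ x^47, because 31·47 = 1457 = 28·52 + 1 ≡ 1 (mod 52) and x^{52} = 1 for x ≠ 0 (Fermat). So φ⁻¹(13) = 13^47 mod 53.
Repeated squaring mod 53: 13^1 ≡ 13, 13^2 ≡ 13² = 169 ≡ 10, 13^4 ≡ 10² = 100 ≡ 47, 13^8 ≡ 47² = 2209 ≡ 36, 13^16 ≡ 36² = 1296 ≡ 24, 13^32 ≡ 24² = 576 ≡ 46. Since 47 = 32 + 8 + 4 + 2 + 1, 13^47 ≡ 46·36·47·10·13: 46·36 = 1656 ≡ 13, then 13·47 = 611 ≡ 28, then 28·10 = 280 ≡ 15, then 15·13 = 195 ≡ 36. So 13^47 ≡ 36 (mod 53).
Hence φ⁻¹(13) = 36.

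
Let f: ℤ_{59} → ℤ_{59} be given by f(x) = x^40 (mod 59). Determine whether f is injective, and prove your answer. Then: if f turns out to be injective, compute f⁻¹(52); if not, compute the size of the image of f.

30

f(29): Repeated squaring mod 59: 29^1 ≡ 29, 29^2 ≡ 29² = 841 ≡ 15, 29^4 ≡ 15² = 225 ≡ 48, 29^8 ≡ 48² = 2304 ≡ 3, 29^16 ≡ 3² = 9, 29^32 ≡ 9² = 81 ≡ 22. Since 40 = 32 + 8, 29^40 ≡ 22·3: 22·3 = 66 ≡ 7. So 29^40 ≡ 7 (mod 59).
f(30): Repeated squaring mod 59: 30^1 ≡ 30, 30^2 ≡ 30² = 900 ≡ 15, 30^4 ≡ 15² = 225 ≡ 48, 30^8 ≡ 48² = 2304 ≡ 3, 30^16 ≡ 3² = 9, 30^32 ≡ 9² = 81 ≡ 22. Since 40 = 32 + 8, 30^40 ≡ 22·3: 22·3 = 66 ≡ 7. So 30^40 ≡ 7 (mod 59).
So f(29) = f(30) = 7 while 29 ≠ 30, so f is not injective.
Since f is not injective, we determine |image(f)|. Computing x^40 mod 59 for each x (by repeated squaring, reducing mod 59 at every step), the values f(0), f(1), …, f(58) are: 0, 1, 17, 29, 53, 20, 21, 35, 16, 15, 45, 41, 3, 4, 5, 49, 36, 27, 19, 25, 57, 12, 48, 28, 51, 46, 9, 22, 26, 7, 7, 26, 22, 9, 46, 51, 28, 48, 12, 57, 25, 19, 27, 36, 49, 5, 4, 3, 41, 45, 15, 16, 35, 21, 20, 53, 29, 17, 1.
The distinct values are {0, 1, 3, 4, 5, 7, 9, 12, 15, 16, 17, 19, 20, 21, 22, 25, 26, 27, 28, 29, 35, 36, 41, 45, 46, 48, 49, 51, 53, 57}; there are 30 of them.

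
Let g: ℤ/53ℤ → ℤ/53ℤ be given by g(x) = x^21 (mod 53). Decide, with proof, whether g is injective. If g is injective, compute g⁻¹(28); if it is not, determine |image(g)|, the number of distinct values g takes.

Since 53 is prime, the nonzero elements of ℤ/53ℤ form a cyclic group of order 52.
As gcd(21, 52) = 1, raising to the 21st power is a bijection on this group: if u^21 ≡ v^21 then (uv^{−1})^21 = 1, and the only element of order dividing gcd(21, 52) = 1 is 1, so u = v.
With g(0) = 0 this makes g injective on all of ℤ/53ℤ, hence bijective (finite equal-size domain and codomain). In particular g is injective.
Since g is injective, we find the preimage of 28. The inverse of x ↦ x^21 on (ℤ/53ℤ)^× is x ↦ x^5, because 21·5 = 105 = 2·52 + 1 ≡ 1 (mod 52) and x^{52} = 1 for x ≠ 0 (Fermat). So g⁻¹(28) = 28^5 mod 53.
Repeated squaring mod 53: 28^1 ≡ 28, 28^2 ≡ 28² = 784 ≡ 42, 28^4 ≡ 42² = 1764 ≡ 15. Since 5 = 4 + 1, 28^5 ≡ 15·28: 15·28 = 420 ≡ 49. So 28^5 ≡ 49 (mod 53).
Hence g⁻¹(28) = 49.

49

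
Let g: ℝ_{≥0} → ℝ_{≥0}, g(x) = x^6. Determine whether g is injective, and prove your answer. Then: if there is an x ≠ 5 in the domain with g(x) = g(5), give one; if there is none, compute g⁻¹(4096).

On ℝ_{≥0}, x ↦ x^6 is strictly increasing, so g(a) = g(b) forces a = b. So g is injective.
Since x ↦ x^6 is strictly increasing on ℝ_{≥0}, it is injective there, so no x ≠ 5 in the domain has g(x) = g(5). We therefore compute g⁻¹(4096) = 4096^{1/6} = 4 (indeed 4^6 = 4096).

4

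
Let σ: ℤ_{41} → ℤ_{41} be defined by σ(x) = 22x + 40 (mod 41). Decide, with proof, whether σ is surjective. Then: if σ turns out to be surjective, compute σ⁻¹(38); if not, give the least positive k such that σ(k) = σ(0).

Recall that surjectivity means every element of the codomain has a preimage under σ.
Since gcd(22, 41) = 1, 22 is invertible modulo 41. Euclid's algorithm: 41 = 1·22 + 19, 22 = 1·19 + 3, 19 = 6·3 + 1; back-substituting gives 1 = 28·22 − 15·41, so 22⁻¹ ≡ 28 (mod 41).
For any y ∈ ℤ_{41}, x = 28(y − 40) mod 41 satisfies σ(x) = 22·28(y − 40) + 40 ≡ y (since 22·28 ≡ 1 mod 41). So every y has a preimage.
So σ is surjective.
Since σ is surjective, we find σ⁻¹(38): we need 22x ≡ 38 − 40 ≡ 39 (mod 41). Using 22⁻¹ = 28: x ≡ 28·39 = 1092 = 26·41 + 26, so x = 26.
Check: σ(26) = 22·26 + 40 = 612 = 14·41 + 38 ≡ 38 (mod 41).

26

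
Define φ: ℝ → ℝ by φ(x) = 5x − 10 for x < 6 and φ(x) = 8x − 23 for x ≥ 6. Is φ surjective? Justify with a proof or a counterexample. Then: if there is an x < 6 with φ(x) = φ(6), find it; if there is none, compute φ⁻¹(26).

49/8

Both pieces are strictly increasing (slopes 5 and 8), so each is injective on its own interval.
The left piece maps (−∞, 6) onto (−∞, 20); the right piece maps [6, ∞) onto [25, ∞).
The union (−∞, 20) ∪ [25, ∞) omits the interval between 20 and 25; in particular 20 has no preimage. So φ is not surjective.
Because the two images are disjoint, no x < 6 has φ(x) = φ(6), so we compute φ⁻¹(26): 26 lies in [25, ∞), so solve 8x − 23 = 26: x = (26 + 23)/8 = 49/8.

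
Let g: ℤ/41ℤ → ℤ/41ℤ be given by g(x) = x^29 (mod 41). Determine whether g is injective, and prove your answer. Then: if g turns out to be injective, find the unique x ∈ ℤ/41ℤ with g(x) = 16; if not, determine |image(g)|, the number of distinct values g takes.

18

Since 41 is prime, the nonzero elements of ℤ/41ℤ form a cyclic group of order 40.
As gcd(29, 40) = 1, raising to the 29th power is a bijection on this group: if s^29 ≡ t^29 then (st^{−1})^29 = 1, and the only element of order dividing gcd(29, 40) = 1 is 1, so s = t.
With g(0) = 0 this makes g injective on all of ℤ/41ℤ, hence bijective (finite equal-size domain and codomain). In particular g is injective.
Since g is injective, we find the preimage of 16. The inverse of x ↦ x^29 on (ℤ/41ℤ)^× is x ↦ x^29, because 29·29 = 841 = 21·40 + 1 ≡ 1 (mod 40) and x^{40} = 1 for x ≠ 0 (Fermat). So g⁻¹(16) = 16^29 mod 41.
Repeated squaring mod 41: 16^1 ≡ 16, 16^2 ≡ 16² = 256 ≡ 10, 16^4 ≡ 10² = 100 ≡ 18, 16^8 ≡ 18² = 324 ≡ 37, 16^16 ≡ 37² = 1369 ≡ 16. Since 29 = 16 + 8 + 4 + 1, 16^29 ≡ 16·37·18·16: 16·37 = 592 ≡ 18, then 18·18 = 324 ≡ 37, then 37·16 = 592 ≡ 18. So 16^29 ≡ 18 (mod 41).
Hence g⁻¹(16) = 18.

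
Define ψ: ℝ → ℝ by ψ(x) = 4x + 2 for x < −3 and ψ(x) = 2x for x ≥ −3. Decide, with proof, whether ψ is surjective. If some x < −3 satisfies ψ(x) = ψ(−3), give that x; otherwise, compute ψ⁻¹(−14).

Both pieces are strictly increasing (slopes 4 and 2), so each is injective on its own interval.
The left piece maps (−∞, −3) onto (−∞, −10); the right piece maps [−3, ∞) onto [−6, ∞).
The union (−∞, −10) ∪ [−6, ∞) omits the interval between −10 and −6; in particular −10 has no preimage. So ψ is not surjective.
Because the two images are disjoint, no x < −3 has ψ(x) = ψ(−3), so we compute ψ⁻¹(−14): −14 lies in (−∞, −10), so solve 4x + 2 = −14: x = (−14 − 2)/4 = −4.

-4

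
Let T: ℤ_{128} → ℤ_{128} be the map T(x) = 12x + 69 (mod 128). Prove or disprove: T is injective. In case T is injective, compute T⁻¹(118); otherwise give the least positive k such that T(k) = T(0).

Recall: injectivity means: for all u, v in the domain, T(u) = T(v) implies u = v.
We have gcd(12, 128) = 4 > 1. Taking u = 0 and v = 32: T(0) = 69 and T(32) = 12·32 + 69 = 453 ≡ 69 (mod 128).
So T(0) = T(32) while 0 ≠ 32, therefore T is not injective.
Since T is not injective, we find the least positive k with T(k) = T(0): this means 12k ≡ 0 (mod 128), i.e. 128 ∣ 12k. Since gcd(12, 128) = 4, dividing through by 4 this holds exactly when 32 ∣ 3k, and as gcd(3, 32) = 1, exactly when 32 ∣ k.
The smallest positive such k is 32.

32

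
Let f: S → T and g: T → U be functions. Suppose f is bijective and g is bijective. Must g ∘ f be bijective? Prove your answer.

bijective

Injectivity: if g(f(u)) = g(f(v)) then f(u) = f(v) (g injective) so u = v (f injective).
Surjectivity: for c ∈ U pick b with g(b) = c, then a with f(a) = b; then (g ∘ f)(a) = c.
Thus g ∘ f is bijective.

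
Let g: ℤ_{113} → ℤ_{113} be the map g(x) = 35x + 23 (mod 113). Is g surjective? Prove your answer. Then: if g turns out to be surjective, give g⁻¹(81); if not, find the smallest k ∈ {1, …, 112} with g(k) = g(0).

Since gcd(35, 113) = 1, 35 is invertible modulo 113. Euclid's algorithm: 113 = 3·35 + 8, 35 = 4·8 + 3, 8 = 2·3 + 2, 3 = 1·2 + 1; back-substituting gives 1 = 42·35 − 13·113, so 35⁻¹ ≡ 42 (mod 113).
For any y ∈ ℤ_{113}, x = 42(y − 23) mod 113 satisfies g(x) = 35·42(y − 23) + 23 ≡ y (since 35·42 ≡ 1 mod 113). So every y has a preimage.
Hence g is surjective.
Since g is surjective, we find g⁻¹(81): we need 35x ≡ 81 − 23 ≡ 58 (mod 113). Using 35⁻¹ = 42: x ≡ 42·58 = 2436 = 21·113 + 63, so x = 63.
Check: g(63) = 35·63 + 23 = 2228 = 19·113 + 81 ≡ 81 (mod 113).

63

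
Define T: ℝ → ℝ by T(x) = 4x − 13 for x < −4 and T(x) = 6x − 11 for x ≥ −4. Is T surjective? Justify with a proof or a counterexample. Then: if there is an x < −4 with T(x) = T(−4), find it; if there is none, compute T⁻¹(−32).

Both pieces are strictly increasing (slopes 4 and 6), so each is injective on its own interval.
The left piece maps (−∞, −4) onto (−∞, −29); the right piece maps [−4, ∞) onto [−35, ∞).
The union (−∞, −29) ∪ [−35, ∞) covers ℝ, so T is surjective.
For the follow-up: the images overlap, so an x < −4 with T(x) = T(−4) exists. T(−4) = −35; solving 4x − 13 = −35 for x < −4 gives x = (−35 + 13)/4 = −11/2.

-11/2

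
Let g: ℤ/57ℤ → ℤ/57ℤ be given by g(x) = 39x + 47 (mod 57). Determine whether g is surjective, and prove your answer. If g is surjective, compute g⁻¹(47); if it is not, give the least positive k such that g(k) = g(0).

19

Since gcd(39, 57) = 3, we have 39x ≡ 0 (mod 3) for all x, so g(x) ≡ 2 (mod 3).
But 0 ≢ 2 (mod 3), so 0 ∈ ℤ/57ℤ has no preimage. Thus g is not surjective.
Since g is not surjective, we find the least positive k with g(k) = g(0): this means 39k ≡ 0 (mod 57), i.e. 57 ∣ 39k. Since gcd(39, 57) = 3, dividing through by 3 this holds exactly when 19 ∣ 13k, and as gcd(13, 19) = 1, exactly when 19 ∣ k.
The smallest positive such k is 19.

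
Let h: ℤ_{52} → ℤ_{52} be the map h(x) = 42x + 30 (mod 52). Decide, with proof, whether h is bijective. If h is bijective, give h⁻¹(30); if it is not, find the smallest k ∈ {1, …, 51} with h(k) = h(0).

We have gcd(42, 52) = 2 > 1. Taking a = 0 and b = 26: h(0) = 30 and h(26) = 42·26 + 30 = 1122 ≡ 30 (mod 52).
So h(0) = h(26) while 0 ≠ 26, so h is not injective, hence not bijective.
Since h is not bijective, we find the least positive k with h(k) = h(0): this means 42k ≡ 0 (mod 52), i.e. 52 ∣ 42k. Since gcd(42, 52) = 2, dividing through by 2 this holds exactly when 26 ∣ 21k, and as gcd(21, 26) = 1, exactly when 26 ∣ k.
The smallest positive such k is 26.

26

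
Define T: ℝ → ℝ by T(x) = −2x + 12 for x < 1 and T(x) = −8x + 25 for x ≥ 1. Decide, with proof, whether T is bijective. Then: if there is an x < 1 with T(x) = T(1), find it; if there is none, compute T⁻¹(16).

Both pieces are strictly decreasing (slopes −2 and −8), so each is injective on its own interval.
The left piece maps (−∞, 1) onto (10, ∞); the right piece maps [1, ∞) onto (−∞, 17].
These images overlap. In particular T(1) = 17 (right piece), and solving −2x + 12 = 17 on the left piece gives x = −5/2 < 1.
So T(−5/2) = T(1) with −5/2 ≠ 1, and T is not injective, hence not bijective. This x = −5/2 is the requested value below 1.

-5/2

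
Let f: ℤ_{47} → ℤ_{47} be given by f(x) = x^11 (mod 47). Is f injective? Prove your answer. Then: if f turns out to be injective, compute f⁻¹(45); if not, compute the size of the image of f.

Since 47 is prime, the nonzero elements of ℤ_{47} form a cyclic group of order 46.
As gcd(11, 46) = 1, raising to the 11th power is a bijection on this group: if a^11 ≡ b^11 then (ab^{−1})^11 = 1, and the only element of order dividing gcd(11, 46) = 1 is 1, so a = b.
With f(0) = 0 this makes f injective on all of ℤ_{47}, hence bijective (finite equal-size domain and codomain). In particular f is injective.
Since f is injective, we find the preimage of 45. The inverse of x ↦ x^11 on (ℤ_{47})^× is x ↦ x^21, because 11·21 = 231 = 5·46 + 1 ≡ 1 (mod 46) and x^{46} = 1 for x ≠ 0 (Fermat). So f⁻¹(45) = 45^21 mod 47.
Repeated squaring mod 47: 45^1 ≡ 45, 45^2 ≡ 45² = 2025 ≡ 4, 45^4 ≡ 4² = 16, 45^8 ≡ 16² = 256 ≡ 21, 45^16 ≡ 21² = 441 ≡ 18. Since 21 = 16 + 4 + 1, 45^21 ≡ 18·16·45: 18·16 = 288 ≡ 6, then 6·45 = 270 ≡ 35. So 45^21 ≡ 35 (mod 47).
Hence f⁻¹(45) = 35.

35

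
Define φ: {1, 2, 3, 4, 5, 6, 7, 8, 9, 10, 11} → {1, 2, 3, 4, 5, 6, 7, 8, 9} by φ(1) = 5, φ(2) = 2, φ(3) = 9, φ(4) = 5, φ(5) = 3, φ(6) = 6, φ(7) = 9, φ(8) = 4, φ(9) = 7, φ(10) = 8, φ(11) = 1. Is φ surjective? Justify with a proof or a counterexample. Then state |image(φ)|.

9

Every element of the codomain has a preimage: 1 = φ(11), 2 = φ(2), 3 = φ(5), 4 = φ(8), 5 = φ(1), 6 = φ(6), 7 = φ(9), 8 = φ(10), 9 = φ(3).
So φ is surjective.
The image of φ is {1, 2, 3, 4, 5, 6, 7, 8, 9}, which has 9 elements.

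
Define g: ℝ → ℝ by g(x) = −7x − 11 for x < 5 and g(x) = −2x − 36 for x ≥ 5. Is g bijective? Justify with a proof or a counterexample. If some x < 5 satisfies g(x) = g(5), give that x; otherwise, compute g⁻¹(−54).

9

Both pieces are strictly decreasing (slopes −7 and −2), so each is injective on its own interval.
The left piece maps (−∞, 5) onto (−46, ∞); the right piece maps [5, ∞) onto (−∞, −46].
Since −46 = −46, the images partition ℝ: g is injective and surjective, hence bijective.
Because the two images are disjoint, no x < 5 has g(x) = g(5), so we compute g⁻¹(−54): −54 lies in (−∞, −46], so solve −2x − 36 = −54: x = (−54 + 36)/(−2) = 9.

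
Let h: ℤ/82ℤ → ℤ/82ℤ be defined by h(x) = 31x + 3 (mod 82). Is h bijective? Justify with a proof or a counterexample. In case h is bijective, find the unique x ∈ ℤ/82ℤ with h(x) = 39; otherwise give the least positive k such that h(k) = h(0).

62

Recall that injectivity means: for all a, b in the domain, h(a) = h(b) implies a = b.
Suppose h(a) = h(b) in ℤ/82ℤ. Then 31a + 3 ≡ 31b + 3 (mod 82), thus 31(a − b) ≡ 0 (mod 82).
Since gcd(31, 82) = 1, 31 is invertible modulo 82, thus a − b ≡ 0 (mod 82), i.e. a = b.
We now compute 31⁻¹ mod 82 explicitly. Euclid's algorithm: 82 = 2·31 + 20, 31 = 1·20 + 11, 20 = 1·11 + 9, 11 = 1·9 + 2, 9 = 4·2 + 1; back-substituting gives 1 = 45·31 − 17·82, so 31⁻¹ ≡ 45 (mod 82).
Then y ↦ 45(y − 3) is a two-sided inverse to h, so every y ∈ ℤ/82ℤ has a preimage.
So h is bijective.
Since h is bijective, we find h⁻¹(39): we need 31x ≡ 39 − 3 ≡ 36 (mod 82). Using 31⁻¹ = 45: x ≡ 45·36 = 1620 = 19·82 + 62, so x = 62.
Check: h(62) = 31·62 + 3 = 1925 = 23·82 + 39 ≡ 39 (mod 82).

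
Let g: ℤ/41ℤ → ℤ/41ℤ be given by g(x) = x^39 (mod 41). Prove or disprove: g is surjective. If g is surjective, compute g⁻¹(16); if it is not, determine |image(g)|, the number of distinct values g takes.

18

Since 41 is prime, the nonzero elements of ℤ/41ℤ form a cyclic group of order 40.
As gcd(39, 40) = 1, raising to the 39th power is a bijection on this group: if a^39 ≡ b^39 then (ab^{−1})^39 = 1, and the only element of order dividing gcd(39, 40) = 1 is 1, so a = b.
With g(0) = 0 this makes g injective on all of ℤ/41ℤ, hence bijective (finite equal-size domain and codomain). In particular g is surjective.
Since g is surjective, we find the preimage of 16. The inverse of x ↦ x^39 on (ℤ/41ℤ)^× is x ↦ x^39, because 39·39 = 1521 = 38·40 + 1 ≡ 1 (mod 40) and x^{40} = 1 for x ≠ 0 (Fermat). So g⁻¹(16) = 16^39 mod 41.
Repeated squaring mod 41: 16^1 ≡ 16, 16^2 ≡ 16² = 256 ≡ 10, 16^4 ≡ 10² = 100 ≡ 18, 16^8 ≡ 18² = 324 ≡ 37, 16^16 ≡ 37² = 1369 ≡ 16, 16^32 ≡ 16² = 256 ≡ 10. Since 39 = 32 + 4 + 2 + 1, 16^39 ≡ 10·18·10·16: 10·18 = 180 ≡ 16, then 16·10 = 160 ≡ 37, then 37·16 = 592 ≡ 18. So 16^39 ≡ 18 (mod 41).
Hence g⁻¹(16) = 18.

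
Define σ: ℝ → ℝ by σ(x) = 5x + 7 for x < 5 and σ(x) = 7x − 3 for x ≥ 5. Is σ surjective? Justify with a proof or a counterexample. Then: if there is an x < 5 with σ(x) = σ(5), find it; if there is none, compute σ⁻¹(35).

Both pieces are strictly increasing (slopes 5 and 7), so each is injective on its own interval.
The left piece maps (−∞, 5) onto (−∞, 32); the right piece maps [5, ∞) onto [32, ∞).
These images together cover ℝ, so σ is surjective.
Because the two images are disjoint, no x < 5 has σ(x) = σ(5), so we compute σ⁻¹(35): 35 lies in [32, ∞), so solve 7x − 3 = 35: x = (35 + 3)/7 = 38/7.

38/7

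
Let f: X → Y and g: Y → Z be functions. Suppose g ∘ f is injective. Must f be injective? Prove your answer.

injective

Suppose f(x_1) = f(x_2). Applying g: (g ∘ f)(x_1) = (g ∘ f)(x_2). Since g ∘ f is injective, x_1 = x_2. Hence f is injective.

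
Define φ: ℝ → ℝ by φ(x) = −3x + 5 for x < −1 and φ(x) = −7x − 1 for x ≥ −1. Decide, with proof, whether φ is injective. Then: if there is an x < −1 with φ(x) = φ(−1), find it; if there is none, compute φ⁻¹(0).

-1/7

Both pieces are strictly decreasing (slopes −3 and −7), so each is injective on its own interval.
The left piece maps (−∞, −1) onto (8, ∞); the right piece maps [−1, ∞) onto (−∞, 6].
These images are disjoint, so no value is attained by both pieces. Therefore φ is injective.
Because the two images are disjoint, no x < −1 has φ(x) = φ(−1), so we compute φ⁻¹(0): 0 lies in (−∞, 6], so solve −7x − 1 = 0: x = (0 + 1)/(−7) = −1/7.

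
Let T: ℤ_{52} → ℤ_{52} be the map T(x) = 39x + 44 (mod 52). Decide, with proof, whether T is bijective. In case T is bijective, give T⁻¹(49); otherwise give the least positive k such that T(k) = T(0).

4

We have gcd(39, 52) = 13 > 1. Taking x_1 = 0 and x_2 = 4: T(0) = 44 and T(4) = 39·4 + 44 = 200 ≡ 44 (mod 52).
So T(0) = T(4) while 0 ≠ 4, so T is not injective, hence not bijective.
Since T is not bijective, we find the least positive k with T(k) = T(0): this means 39k ≡ 0 (mod 52), i.e. 52 ∣ 39k. Since gcd(39, 52) = 13, dividing through by 13 this holds exactly when 4 ∣ 3k, and as gcd(3, 4) = 1, exactly when 4 ∣ k.
The smallest positive such k is 4.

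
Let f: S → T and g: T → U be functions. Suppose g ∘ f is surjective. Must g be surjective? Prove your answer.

Let c ∈ U. Since g ∘ f is surjective, some a ∈ S has g(f(a)) = c. Then b = f(a) ∈ T satisfies g(b) = c. So g is surjective.

surjective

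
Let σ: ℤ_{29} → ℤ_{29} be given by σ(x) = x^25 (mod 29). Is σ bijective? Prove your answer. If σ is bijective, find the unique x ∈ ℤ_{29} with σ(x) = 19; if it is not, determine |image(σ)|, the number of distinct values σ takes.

Since 29 is prime, the nonzero elements of ℤ_{29} form a cyclic group of order 28.
As gcd(25, 28) = 1, raising to the 25th power is a bijection on this group: if u^25 ≡ v^25 then (uv^{−1})^25 = 1, and the only element of order dividing gcd(25, 28) = 1 is 1, so u = v.
With σ(0) = 0 this makes σ injective on all of ℤ_{29}, hence bijective (finite equal-size domain and codomain). In particular σ is bijective.
Since σ is bijective, we find the preimage of 19. The inverse of x ↦ x^25 on (ℤ_{29})^× is x ↦ x^9, because 25·9 = 225 = 8·28 + 1 ≡ 1 (mod 28) and x^{28} = 1 for x ≠ 0 (Fermat). So σ⁻¹(19) = 19^9 mod 29.
Repeated squaring mod 29: 19^1 ≡ 19, 19^2 ≡ 19² = 361 ≡ 13, 19^4 ≡ 13² = 169 ≡ 24, 19^8 ≡ 24² = 576 ≡ 25. Since 9 = 8 + 1, 19^9 ≡ 25·19: 25·19 = 475 ≡ 11. So 19^9 ≡ 11 (mod 29).
Hence σ⁻¹(19) = 11.

11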